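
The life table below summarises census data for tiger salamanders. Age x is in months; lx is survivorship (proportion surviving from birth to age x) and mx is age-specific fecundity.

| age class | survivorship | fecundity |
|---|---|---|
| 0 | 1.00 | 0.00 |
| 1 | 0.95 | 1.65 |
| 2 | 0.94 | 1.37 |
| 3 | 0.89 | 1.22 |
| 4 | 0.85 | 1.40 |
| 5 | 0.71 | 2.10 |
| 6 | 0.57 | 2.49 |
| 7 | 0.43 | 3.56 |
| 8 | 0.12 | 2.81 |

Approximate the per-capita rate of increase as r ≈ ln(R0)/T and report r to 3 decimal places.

0.547

R0 = Σ lx·mx = 0 + 1.5675 + 1.2878 + 1.0858 + 1.19 + 1.491 + 1.4193 + 1.5308 + 0.3372 = 9.9094
Σ x·lx·mx = 41.5445; T = 41.5445/9.9094 = 4.19243…
r ≈ ln(R0)/T = ln(9.9094)/4.19243… = 0.54705… → 0.547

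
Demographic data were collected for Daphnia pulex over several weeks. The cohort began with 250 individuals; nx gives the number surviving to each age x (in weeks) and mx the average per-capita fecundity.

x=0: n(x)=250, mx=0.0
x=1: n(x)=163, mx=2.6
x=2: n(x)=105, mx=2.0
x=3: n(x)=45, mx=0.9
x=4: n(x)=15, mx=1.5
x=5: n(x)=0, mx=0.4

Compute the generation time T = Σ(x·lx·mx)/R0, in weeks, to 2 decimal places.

1.51

lx = nx/n0 = nx/250: 1, 0.652, 0.42, 0.18, 0.06, 0
lx·mx: 0, 1.6952, 0.84, 0.162, 0.09, 0 → R0 = 2.7872
x·lx·mx: 0, 1.6952, 1.68, 0.486, 0.36, 0 → Σ = 4.2212
T = 4.2212 / 2.7872 = 1.514495… → 1.51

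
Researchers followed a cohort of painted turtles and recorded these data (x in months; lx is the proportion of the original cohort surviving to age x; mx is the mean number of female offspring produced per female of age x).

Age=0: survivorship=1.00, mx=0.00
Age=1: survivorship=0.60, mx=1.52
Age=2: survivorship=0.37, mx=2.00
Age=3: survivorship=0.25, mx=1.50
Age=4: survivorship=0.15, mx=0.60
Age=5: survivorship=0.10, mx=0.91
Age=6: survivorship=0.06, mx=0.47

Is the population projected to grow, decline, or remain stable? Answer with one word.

growing

R0 = Σ lx·mx = 0 + 0.912 + 0.74 + 0.375 + 0.09 + 0.091 + 0.0282 = 2.2362
R0 > 1, so the population is growing.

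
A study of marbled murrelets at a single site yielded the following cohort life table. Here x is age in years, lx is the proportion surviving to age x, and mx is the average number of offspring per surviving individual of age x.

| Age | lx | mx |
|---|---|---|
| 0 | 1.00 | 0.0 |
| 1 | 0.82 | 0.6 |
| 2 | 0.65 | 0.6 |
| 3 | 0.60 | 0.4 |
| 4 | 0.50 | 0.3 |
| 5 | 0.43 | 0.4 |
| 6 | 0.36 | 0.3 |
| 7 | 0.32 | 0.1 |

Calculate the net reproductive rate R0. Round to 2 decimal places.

1.58

lx·mx by age: 0, 0.492, 0.39, 0.24, 0.15, 0.172, 0.108, 0.032
R0 = Σ lx·mx = 1.584 → 1.58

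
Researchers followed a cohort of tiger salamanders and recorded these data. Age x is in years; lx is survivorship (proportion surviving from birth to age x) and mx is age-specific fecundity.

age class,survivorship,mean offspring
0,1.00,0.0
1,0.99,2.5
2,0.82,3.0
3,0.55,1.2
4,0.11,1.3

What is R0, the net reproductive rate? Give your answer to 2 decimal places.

lx·mx by age: 0, 2.475, 2.46, 0.66, 0.143
R0 = Σ lx·mx = 5.738 → 5.74

5.74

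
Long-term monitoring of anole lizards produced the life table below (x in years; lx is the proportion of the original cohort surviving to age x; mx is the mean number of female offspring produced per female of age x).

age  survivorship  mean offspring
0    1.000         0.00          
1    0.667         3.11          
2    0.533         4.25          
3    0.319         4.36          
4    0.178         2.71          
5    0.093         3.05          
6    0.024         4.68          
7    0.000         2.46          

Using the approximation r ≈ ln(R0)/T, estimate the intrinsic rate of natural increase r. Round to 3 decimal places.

0.843

R0 = Σ lx·mx = 0 + 2.07437 + 2.26525 + 1.39084 + 0.48238 + 0.28365 + 0.11232 + 0 = 6.60881
Σ x·lx·mx = 14.79908; T = 14.79908/6.60881 = 2.2393…
r ≈ ln(R0)/T = ln(6.60881)/2.2393… = 0.8433… → 0.843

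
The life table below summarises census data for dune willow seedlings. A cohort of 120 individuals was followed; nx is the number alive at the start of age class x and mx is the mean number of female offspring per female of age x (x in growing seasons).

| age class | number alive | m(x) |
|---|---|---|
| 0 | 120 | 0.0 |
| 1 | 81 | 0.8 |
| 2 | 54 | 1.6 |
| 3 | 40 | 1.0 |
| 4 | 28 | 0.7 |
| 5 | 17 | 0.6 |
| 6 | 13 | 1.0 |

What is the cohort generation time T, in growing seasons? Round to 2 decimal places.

2.41

lx = nx/n0 = nx/120: 1, 0.675, 0.45, 0.33333…, 0.23333…, 0.14167…, 0.10833…
lx·mx: 0, 0.54, 0.72, 0.333333…, 0.163333…, 0.085…, 0.108333… → R0 = 1.95…
x·lx·mx: 0, 0.54, 1.44, 1…, 0.653333…, 0.425…, 0.65… → Σ = 4.708333…
T = 4.708333… / 1.95… = 2.41453… → 2.41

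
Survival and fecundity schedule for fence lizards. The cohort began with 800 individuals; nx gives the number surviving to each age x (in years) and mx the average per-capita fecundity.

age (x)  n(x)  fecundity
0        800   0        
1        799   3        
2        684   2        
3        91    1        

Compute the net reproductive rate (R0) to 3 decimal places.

lx = nx/n0 = nx/800: 1, 0.99875, 0.855, 0.11375
lx·mx by age: 0, 2.99625, 1.71, 0.11375
R0 = Σ lx·mx = 4.82 → 4.820

4.820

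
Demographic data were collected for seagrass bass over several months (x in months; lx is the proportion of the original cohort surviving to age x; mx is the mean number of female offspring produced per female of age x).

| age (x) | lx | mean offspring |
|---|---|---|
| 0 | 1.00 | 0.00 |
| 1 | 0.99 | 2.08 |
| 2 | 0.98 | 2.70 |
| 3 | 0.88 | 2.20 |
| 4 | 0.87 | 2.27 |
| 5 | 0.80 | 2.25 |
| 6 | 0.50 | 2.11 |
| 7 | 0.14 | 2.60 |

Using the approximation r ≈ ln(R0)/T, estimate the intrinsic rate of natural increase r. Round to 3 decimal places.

R0 = Σ lx·mx = 0 + 2.0592 + 2.646 + 1.936 + 1.9749 + 1.8 + 1.055 + 0.364 = 11.8351
Σ x·lx·mx = 38.9368; T = 38.9368/11.8351 = 3.28994…
r ≈ ln(R0)/T = ln(11.8351)/3.28994… = 0.7511… → 0.751

0.751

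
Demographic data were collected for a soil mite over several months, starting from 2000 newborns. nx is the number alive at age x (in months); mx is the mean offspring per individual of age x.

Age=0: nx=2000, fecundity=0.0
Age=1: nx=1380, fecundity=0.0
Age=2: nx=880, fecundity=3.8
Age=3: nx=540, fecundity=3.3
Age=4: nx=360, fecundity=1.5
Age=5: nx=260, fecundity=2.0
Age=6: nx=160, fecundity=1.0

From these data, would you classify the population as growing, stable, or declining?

growing

lx = nx/n0 = nx/2000: 1, 0.69, 0.44, 0.27, 0.18, 0.13, 0.08
R0 = Σ lx·mx = 0 + 0 + 1.672 + 0.891 + 0.27 + 0.26 + 0.08 = 3.173
R0 > 1, so the population is growing.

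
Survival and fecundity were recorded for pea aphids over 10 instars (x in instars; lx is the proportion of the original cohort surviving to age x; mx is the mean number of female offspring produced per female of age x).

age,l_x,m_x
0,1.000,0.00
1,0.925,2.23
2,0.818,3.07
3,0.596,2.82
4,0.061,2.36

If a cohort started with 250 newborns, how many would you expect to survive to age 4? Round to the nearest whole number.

15

Expected survivors = N0 · l_4 = 250 × 0.061 = 15.25 → 15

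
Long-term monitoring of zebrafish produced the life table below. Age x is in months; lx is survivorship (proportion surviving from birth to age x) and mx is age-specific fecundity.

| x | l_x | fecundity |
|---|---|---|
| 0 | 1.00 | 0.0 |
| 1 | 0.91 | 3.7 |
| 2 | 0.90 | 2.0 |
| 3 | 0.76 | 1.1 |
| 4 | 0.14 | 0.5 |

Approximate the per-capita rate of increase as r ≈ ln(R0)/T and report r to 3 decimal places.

R0 = Σ lx·mx = 0 + 3.367 + 1.8 + 0.836 + 0.07 = 6.073
Σ x·lx·mx = 9.755; T = 9.755/6.073 = 1.60629…
r ≈ ln(R0)/T = ln(6.073)/1.60629… = 1.12299… → 1.123

1.123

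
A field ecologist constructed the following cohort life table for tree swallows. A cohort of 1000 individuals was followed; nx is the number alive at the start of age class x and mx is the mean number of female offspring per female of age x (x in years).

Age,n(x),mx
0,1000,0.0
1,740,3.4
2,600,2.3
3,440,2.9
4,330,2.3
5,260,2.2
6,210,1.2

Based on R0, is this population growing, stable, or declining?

growing

lx = nx/n0 = nx/1000: 1, 0.74, 0.6, 0.44, 0.33, 0.26, 0.21
R0 = Σ lx·mx = 0 + 2.516 + 1.38 + 1.276 + 0.759 + 0.572 + 0.252 = 6.755
R0 > 1, so the population is growing.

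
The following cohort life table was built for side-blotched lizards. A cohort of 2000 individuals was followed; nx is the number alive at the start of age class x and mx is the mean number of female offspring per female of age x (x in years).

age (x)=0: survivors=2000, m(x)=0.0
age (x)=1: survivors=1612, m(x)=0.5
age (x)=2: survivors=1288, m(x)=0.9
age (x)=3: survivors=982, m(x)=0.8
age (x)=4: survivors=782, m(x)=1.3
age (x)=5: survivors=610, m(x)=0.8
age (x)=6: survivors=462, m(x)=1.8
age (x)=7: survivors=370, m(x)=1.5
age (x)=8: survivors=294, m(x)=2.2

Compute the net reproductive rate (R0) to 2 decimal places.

lx = nx/n0 = nx/2000: 1, 0.806, 0.644, 0.491, 0.391, 0.305, 0.231, 0.185, 0.147
lx·mx by age: 0, 0.403, 0.5796, 0.3928, 0.5083, 0.244, 0.4158, 0.2775, 0.3234
R0 = Σ lx·mx = 3.1444 → 3.14

3.14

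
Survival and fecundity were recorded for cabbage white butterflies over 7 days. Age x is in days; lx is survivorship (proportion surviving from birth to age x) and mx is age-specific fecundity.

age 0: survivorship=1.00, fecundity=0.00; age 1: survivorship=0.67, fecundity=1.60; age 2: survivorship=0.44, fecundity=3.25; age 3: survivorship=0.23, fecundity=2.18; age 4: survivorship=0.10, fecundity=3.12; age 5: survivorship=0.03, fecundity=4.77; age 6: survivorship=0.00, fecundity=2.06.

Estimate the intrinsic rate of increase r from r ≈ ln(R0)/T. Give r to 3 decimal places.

R0 = Σ lx·mx = 0 + 1.072 + 1.43 + 0.5014 + 0.312 + 0.1431 + 0 = 3.4585
Σ x·lx·mx = 7.3997; T = 7.3997/3.4585 = 2.13957…
r ≈ ln(R0)/T = ln(3.4585)/2.13957… = 0.57995… → 0.580

0.580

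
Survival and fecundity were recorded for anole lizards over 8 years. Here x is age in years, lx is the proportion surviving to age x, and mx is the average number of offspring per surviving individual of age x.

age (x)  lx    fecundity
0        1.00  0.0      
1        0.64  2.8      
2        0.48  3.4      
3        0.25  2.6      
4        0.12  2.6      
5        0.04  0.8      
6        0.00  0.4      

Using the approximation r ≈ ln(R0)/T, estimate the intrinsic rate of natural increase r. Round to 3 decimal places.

R0 = Σ lx·mx = 0 + 1.792 + 1.632 + 0.65 + 0.312 + 0.032 + 0 = 4.418
Σ x·lx·mx = 8.414; T = 8.414/4.418 = 1.90448…
r ≈ ln(R0)/T = ln(4.418)/1.90448… = 0.7801… → 0.780

0.780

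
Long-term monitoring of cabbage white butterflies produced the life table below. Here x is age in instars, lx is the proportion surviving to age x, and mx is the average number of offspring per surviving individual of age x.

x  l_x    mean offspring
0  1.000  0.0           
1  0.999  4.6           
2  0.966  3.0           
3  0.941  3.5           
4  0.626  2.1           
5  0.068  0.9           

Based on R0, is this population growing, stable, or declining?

growing

R0 = Σ lx·mx = 0 + 4.5954 + 2.898 + 3.2935 + 1.3146 + 0.0612 = 12.1627
R0 > 1, so the population is growing.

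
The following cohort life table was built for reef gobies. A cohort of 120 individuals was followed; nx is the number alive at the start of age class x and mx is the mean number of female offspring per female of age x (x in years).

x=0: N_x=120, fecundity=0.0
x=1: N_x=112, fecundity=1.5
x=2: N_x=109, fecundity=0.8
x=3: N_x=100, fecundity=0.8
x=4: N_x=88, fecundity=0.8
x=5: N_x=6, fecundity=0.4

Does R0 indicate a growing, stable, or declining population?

growing

lx = nx/n0 = nx/120: 1, 0.93333…, 0.90833…, 0.83333…, 0.73333…, 0.05
R0 = Σ lx·mx = 0 + 1.4… + 0.726667… + 0.666667… + 0.586667… + 0.02 = 3.4…
R0 > 1, so the population is growing.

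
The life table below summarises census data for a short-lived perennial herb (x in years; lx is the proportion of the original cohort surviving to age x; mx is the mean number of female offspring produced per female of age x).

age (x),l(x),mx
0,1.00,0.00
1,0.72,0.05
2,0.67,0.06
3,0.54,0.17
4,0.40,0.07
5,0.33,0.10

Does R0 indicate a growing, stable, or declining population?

declining

R0 = Σ lx·mx = 0 + 0.036 + 0.0402 + 0.0918 + 0.028 + 0.033 = 0.229
R0 < 1, so the population is declining.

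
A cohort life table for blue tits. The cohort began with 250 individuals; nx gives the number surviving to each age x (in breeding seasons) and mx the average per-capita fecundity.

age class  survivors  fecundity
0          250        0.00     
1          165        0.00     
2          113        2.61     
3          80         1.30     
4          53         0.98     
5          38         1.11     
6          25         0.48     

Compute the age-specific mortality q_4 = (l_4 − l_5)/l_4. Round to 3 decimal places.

lx = nx/n0 = nx/250: 1, 0.66, 0.452, 0.32, 0.212, 0.152, 0.1
q_4 = (l_4 − l_5) / l_4 = (0.212 − 0.152) / 0.212
     = 0.06 / 0.212 = 0.283019… → 0.283

0.283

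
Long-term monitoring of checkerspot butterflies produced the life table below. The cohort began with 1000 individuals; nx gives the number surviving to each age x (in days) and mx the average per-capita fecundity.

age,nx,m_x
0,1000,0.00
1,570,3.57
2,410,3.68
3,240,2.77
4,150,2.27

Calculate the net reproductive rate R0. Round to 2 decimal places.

4.55

lx = nx/n0 = nx/1000: 1, 0.57, 0.41, 0.24, 0.15
lx·mx by age: 0, 2.0349, 1.5088, 0.6648, 0.3405
R0 = Σ lx·mx = 4.549 → 4.55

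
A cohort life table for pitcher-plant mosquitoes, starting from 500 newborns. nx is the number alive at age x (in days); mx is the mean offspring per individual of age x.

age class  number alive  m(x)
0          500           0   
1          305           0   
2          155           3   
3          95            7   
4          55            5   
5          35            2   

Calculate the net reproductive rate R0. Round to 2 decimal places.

lx = nx/n0 = nx/500: 1, 0.61, 0.31, 0.19, 0.11, 0.07
lx·mx by age: 0, 0, 0.93, 1.33, 0.55, 0.14
R0 = Σ lx·mx = 2.95 → 2.95

2.95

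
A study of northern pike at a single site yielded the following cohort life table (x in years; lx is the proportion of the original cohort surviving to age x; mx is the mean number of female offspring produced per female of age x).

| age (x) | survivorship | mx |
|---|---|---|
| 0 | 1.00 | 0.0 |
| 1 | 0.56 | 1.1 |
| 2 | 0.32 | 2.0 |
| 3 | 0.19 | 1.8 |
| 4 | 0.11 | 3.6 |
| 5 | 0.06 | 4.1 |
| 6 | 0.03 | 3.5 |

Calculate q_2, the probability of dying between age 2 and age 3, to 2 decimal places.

0.41

q_2 = (l_2 − l_3) / l_2 = (0.32 − 0.19) / 0.32
     = 0.13 / 0.32 = 0.40625 → 0.41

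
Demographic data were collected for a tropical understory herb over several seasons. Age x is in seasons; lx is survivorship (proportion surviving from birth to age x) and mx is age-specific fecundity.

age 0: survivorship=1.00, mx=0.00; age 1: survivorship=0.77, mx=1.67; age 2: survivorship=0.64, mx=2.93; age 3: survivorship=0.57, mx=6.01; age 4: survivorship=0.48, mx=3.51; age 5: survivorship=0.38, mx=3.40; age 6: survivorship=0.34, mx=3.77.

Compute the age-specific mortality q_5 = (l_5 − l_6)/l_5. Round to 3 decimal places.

q_5 = (l_5 − l_6) / l_5 = (0.38 − 0.34) / 0.38
     = 0.04 / 0.38 = 0.105263… → 0.105

0.105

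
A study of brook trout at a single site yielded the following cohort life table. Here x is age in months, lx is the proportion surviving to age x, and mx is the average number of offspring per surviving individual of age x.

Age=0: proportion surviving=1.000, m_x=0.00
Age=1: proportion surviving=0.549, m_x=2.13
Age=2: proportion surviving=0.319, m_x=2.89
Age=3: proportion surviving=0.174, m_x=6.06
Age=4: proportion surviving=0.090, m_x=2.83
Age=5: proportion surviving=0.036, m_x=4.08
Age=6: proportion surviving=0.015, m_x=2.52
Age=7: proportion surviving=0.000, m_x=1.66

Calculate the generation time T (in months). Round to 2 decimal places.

lx·mx: 0, 1.16937, 0.92191, 1.05444, 0.2547, 0.14688, 0.0378, 0 → R0 = 3.5851
x·lx·mx: 0, 1.16937, 1.84382, 3.16332, 1.0188, 0.7344, 0.2268, 0 → Σ = 8.15651
T = 8.15651 / 3.5851 = 2.275114… → 2.28

2.28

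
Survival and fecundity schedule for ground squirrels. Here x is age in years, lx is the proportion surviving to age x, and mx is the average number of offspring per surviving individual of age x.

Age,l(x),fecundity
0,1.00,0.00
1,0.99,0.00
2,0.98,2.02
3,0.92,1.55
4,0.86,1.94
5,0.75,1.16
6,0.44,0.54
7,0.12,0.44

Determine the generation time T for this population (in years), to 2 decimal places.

lx·mx: 0, 0, 1.9796, 1.426, 1.6684, 0.87, 0.2376, 0.0528 → R0 = 6.2344
x·lx·mx: 0, 0, 3.9592, 4.278, 6.6736, 4.35, 1.4256, 0.3696 → Σ = 21.056
T = 21.056 / 6.2344 = 3.37739… → 3.38

3.38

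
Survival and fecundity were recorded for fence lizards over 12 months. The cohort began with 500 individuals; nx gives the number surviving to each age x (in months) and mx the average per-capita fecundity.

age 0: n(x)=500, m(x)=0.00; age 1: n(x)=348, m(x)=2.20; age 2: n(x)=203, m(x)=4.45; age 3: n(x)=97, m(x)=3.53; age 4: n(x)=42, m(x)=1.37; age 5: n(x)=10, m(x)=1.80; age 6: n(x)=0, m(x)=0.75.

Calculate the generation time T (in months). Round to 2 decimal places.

1.88

lx = nx/n0 = nx/500: 1, 0.696, 0.406, 0.194, 0.084, 0.02, 0
lx·mx: 0, 1.5312, 1.8067, 0.68482, 0.11508, 0.036, 0 → R0 = 4.1738
x·lx·mx: 0, 1.5312, 3.6134, 2.05446, 0.46032, 0.18, 0 → Σ = 7.83938
T = 7.83938 / 4.1738 = 1.878236… → 1.88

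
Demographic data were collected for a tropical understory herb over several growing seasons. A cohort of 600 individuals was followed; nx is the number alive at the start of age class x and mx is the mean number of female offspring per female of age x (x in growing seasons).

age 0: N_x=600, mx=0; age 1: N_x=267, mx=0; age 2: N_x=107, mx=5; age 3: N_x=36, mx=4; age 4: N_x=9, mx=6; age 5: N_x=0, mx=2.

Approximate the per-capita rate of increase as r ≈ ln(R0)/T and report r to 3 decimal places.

0.085

lx = nx/n0 = nx/600: 1, 0.445, 0.17833…, 0.06, 0.015, 0
R0 = Σ lx·mx = 0 + 0 + 0.89167… + 0.24 + 0.09 + 0 = 1.221667…
Σ x·lx·mx = 2.863333…; T = 2.863333…/1.221667… = 2.34379…
r ≈ ln(R0)/T = ln(1.221667…)/2.34379… = 0.08542… → 0.085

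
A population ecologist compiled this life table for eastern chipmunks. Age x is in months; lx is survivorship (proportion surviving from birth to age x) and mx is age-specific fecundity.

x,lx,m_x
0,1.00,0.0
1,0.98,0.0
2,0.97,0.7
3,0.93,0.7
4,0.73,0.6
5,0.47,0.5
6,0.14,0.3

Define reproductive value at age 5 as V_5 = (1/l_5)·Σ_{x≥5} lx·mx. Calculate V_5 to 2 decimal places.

lx·mx for x ≥ 5: 0.235, 0.042 → sum = 0.277
V_5 = 0.277 / l_5 = 0.277 / 0.47 = 0.589362… → 0.59

0.59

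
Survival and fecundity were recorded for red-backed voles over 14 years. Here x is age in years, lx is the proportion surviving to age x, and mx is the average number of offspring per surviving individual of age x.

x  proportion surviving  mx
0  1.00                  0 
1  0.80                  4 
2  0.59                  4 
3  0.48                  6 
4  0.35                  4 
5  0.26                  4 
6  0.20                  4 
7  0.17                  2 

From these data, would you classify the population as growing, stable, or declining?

R0 = Σ lx·mx = 0 + 3.2 + 2.36 + 2.88 + 1.4 + 1.04 + 0.8 + 0.34 = 12.02
R0 > 1, so the population is growing.

growing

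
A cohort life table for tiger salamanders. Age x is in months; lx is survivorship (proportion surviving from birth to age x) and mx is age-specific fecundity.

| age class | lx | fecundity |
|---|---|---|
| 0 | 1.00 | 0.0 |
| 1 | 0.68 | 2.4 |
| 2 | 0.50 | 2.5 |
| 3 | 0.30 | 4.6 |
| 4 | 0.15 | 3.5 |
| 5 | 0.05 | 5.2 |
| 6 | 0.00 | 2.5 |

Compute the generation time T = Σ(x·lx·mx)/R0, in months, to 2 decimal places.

2.31

lx·mx: 0, 1.632, 1.25, 1.38, 0.525, 0.26, 0 → R0 = 5.047
x·lx·mx: 0, 1.632, 2.5, 4.14, 2.1, 1.3, 0 → Σ = 11.672
T = 11.672 / 5.047 = 2.312661… → 2.31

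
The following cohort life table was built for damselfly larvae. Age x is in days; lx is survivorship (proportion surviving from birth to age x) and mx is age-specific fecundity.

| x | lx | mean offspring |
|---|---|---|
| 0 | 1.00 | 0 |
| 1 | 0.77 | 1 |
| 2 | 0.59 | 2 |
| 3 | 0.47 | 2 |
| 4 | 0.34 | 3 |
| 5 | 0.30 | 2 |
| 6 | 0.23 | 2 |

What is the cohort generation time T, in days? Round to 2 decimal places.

3.18

lx·mx: 0, 0.77, 1.18, 0.94, 1.02, 0.6, 0.46 → R0 = 4.97
x·lx·mx: 0, 0.77, 2.36, 2.82, 4.08, 3, 2.76 → Σ = 15.79
T = 15.79 / 4.97 = 3.177062… → 3.18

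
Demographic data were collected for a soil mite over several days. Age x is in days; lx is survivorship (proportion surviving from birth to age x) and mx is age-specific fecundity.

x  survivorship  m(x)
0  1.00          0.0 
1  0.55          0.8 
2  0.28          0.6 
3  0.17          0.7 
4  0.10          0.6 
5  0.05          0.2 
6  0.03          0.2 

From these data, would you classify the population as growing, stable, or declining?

declining

R0 = Σ lx·mx = 0 + 0.44 + 0.168 + 0.119 + 0.06 + 0.01 + 0.006 = 0.803
R0 < 1, so the population is declining.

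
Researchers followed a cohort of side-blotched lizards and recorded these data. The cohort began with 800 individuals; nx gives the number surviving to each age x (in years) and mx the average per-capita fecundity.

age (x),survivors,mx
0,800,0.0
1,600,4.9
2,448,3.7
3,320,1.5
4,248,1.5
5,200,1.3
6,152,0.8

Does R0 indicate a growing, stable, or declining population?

growing

lx = nx/n0 = nx/800: 1, 0.75, 0.56, 0.4, 0.31, 0.25, 0.19
R0 = Σ lx·mx = 0 + 3.675 + 2.072 + 0.6 + 0.465 + 0.325 + 0.152 = 7.289
R0 > 1, so the population is growing.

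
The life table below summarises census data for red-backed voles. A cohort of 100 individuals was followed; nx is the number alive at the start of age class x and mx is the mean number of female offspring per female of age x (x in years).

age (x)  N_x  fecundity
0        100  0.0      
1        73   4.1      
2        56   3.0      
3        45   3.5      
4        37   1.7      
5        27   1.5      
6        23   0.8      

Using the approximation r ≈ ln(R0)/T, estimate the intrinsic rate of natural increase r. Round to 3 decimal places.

0.898

lx = nx/n0 = nx/100: 1, 0.73, 0.56, 0.45, 0.37, 0.27, 0.23
R0 = Σ lx·mx = 0 + 2.993 + 1.68 + 1.575 + 0.629 + 0.405 + 0.184 = 7.466
Σ x·lx·mx = 16.723; T = 16.723/7.466 = 2.23989…
r ≈ ln(R0)/T = ln(7.466)/2.23989… = 0.89753… → 0.898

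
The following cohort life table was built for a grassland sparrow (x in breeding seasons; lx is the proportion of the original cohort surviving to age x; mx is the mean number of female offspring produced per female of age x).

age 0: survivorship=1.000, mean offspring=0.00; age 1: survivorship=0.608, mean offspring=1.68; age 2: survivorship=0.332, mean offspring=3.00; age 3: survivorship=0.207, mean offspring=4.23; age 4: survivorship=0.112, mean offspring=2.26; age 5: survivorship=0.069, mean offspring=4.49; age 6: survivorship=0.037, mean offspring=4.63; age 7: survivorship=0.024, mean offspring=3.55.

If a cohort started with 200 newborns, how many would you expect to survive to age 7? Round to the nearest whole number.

Expected survivors = N0 · l_7 = 200 × 0.024 = 4.8 → 5

5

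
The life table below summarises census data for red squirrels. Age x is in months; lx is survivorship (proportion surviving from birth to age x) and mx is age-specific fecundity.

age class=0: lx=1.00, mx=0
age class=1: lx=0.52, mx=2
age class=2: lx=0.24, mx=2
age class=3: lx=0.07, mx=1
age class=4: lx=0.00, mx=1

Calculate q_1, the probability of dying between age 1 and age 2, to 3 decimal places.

q_1 = (l_1 − l_2) / l_1 = (0.52 − 0.24) / 0.52
     = 0.28 / 0.52 = 0.538462… → 0.538

0.538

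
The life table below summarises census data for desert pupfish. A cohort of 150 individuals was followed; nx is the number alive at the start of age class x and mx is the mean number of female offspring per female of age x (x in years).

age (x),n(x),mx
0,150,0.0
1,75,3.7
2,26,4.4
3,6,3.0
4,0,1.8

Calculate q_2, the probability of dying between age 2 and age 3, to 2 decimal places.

lx = nx/n0 = nx/150: 1, 0.5, 0.17333…, 0.04, 0
q_2 = (l_2 − l_3) / l_2 = (0.173333… − 0.04) / 0.173333…
     = 0.133333… / 0.173333… = 0.769231… → 0.77

0.77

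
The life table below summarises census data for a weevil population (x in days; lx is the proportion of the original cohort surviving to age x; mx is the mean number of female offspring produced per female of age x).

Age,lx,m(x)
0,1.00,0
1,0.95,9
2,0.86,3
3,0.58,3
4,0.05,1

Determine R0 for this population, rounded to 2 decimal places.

12.92

lx·mx by age: 0, 8.55, 2.58, 1.74, 0.05
R0 = Σ lx·mx = 12.92 → 12.92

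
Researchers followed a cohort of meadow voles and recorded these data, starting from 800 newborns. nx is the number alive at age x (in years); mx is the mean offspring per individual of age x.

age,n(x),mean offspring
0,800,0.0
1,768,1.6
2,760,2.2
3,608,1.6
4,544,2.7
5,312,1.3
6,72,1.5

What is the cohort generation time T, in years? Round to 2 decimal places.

lx = nx/n0 = nx/800: 1, 0.96, 0.95, 0.76, 0.68, 0.39, 0.09
lx·mx: 0, 1.536, 2.09, 1.216, 1.836, 0.507, 0.135 → R0 = 7.32
x·lx·mx: 0, 1.536, 4.18, 3.648, 7.344, 2.535, 0.81 → Σ = 20.053
T = 20.053 / 7.32 = 2.739481… → 2.74

2.74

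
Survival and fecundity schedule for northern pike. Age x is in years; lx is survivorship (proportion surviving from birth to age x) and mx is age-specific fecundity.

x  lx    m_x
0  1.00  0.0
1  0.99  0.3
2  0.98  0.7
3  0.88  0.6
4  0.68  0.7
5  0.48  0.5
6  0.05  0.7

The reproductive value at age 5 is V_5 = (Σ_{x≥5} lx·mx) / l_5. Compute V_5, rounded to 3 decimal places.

0.573

lx·mx for x ≥ 5: 0.24, 0.035 → sum = 0.275
V_5 = 0.275 / l_5 = 0.275 / 0.48 = 0.572917… → 0.573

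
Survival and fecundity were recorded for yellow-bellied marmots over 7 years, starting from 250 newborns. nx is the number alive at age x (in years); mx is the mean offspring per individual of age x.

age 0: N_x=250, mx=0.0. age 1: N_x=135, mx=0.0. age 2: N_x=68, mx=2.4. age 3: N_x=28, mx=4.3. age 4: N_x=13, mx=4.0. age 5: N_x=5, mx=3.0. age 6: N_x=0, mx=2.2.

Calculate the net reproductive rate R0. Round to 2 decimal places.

1.40

lx = nx/n0 = nx/250: 1, 0.54, 0.272, 0.112, 0.052, 0.02, 0
lx·mx by age: 0, 0, 0.6528, 0.4816, 0.208, 0.06, 0
R0 = Σ lx·mx = 1.4024 → 1.40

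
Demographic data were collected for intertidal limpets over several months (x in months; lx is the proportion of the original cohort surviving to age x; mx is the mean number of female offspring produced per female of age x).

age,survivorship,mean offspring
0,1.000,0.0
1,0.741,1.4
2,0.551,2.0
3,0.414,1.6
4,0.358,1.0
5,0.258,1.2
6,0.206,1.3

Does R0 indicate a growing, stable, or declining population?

R0 = Σ lx·mx = 0 + 1.0374 + 1.102 + 0.6624 + 0.358 + 0.3096 + 0.2678 = 3.7372
R0 > 1, so the population is growing.

growing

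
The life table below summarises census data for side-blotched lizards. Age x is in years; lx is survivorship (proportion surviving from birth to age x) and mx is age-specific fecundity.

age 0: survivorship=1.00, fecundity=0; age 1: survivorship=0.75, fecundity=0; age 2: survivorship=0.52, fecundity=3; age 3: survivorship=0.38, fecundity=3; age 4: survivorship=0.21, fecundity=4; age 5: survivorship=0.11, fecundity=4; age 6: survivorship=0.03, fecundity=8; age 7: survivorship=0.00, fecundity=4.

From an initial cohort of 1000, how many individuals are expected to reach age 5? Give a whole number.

Expected survivors = N0 · l_5 = 1000 × 0.11 = 110 → 110

110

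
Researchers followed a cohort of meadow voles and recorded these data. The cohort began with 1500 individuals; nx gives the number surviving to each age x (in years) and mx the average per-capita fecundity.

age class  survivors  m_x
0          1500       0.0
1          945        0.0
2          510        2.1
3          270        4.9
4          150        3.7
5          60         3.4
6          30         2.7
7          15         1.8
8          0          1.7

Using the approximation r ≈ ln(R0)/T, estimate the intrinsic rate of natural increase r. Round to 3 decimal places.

0.253

lx = nx/n0 = nx/1500: 1, 0.63, 0.34, 0.18, 0.1, 0.04, 0.02, 0.01, 0
R0 = Σ lx·mx = 0 + 0 + 0.714 + 0.882 + 0.37 + 0.136 + 0.054 + 0.018 + 0 = 2.174
Σ x·lx·mx = 6.684; T = 6.684/2.174 = 3.07452…
r ≈ ln(R0)/T = ln(2.174)/3.07452… = 0.25258… → 0.253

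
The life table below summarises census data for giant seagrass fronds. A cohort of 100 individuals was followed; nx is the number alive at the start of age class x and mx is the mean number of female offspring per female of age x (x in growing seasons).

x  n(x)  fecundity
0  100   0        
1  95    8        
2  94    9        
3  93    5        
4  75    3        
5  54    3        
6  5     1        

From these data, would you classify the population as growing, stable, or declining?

lx = nx/n0 = nx/100: 1, 0.95, 0.94, 0.93, 0.75, 0.54, 0.05
R0 = Σ lx·mx = 0 + 7.6 + 8.46 + 4.65 + 2.25 + 1.62 + 0.05 = 24.63
R0 > 1, so the population is growing.

growing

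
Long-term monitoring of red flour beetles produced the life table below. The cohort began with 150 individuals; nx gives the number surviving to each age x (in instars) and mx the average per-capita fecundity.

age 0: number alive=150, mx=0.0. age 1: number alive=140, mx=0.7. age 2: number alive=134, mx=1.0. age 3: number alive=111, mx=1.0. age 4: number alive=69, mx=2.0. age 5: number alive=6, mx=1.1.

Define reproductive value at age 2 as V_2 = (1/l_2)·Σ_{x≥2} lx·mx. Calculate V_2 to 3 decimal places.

2.907

lx = nx/n0 = nx/150: 1, 0.93333…, 0.89333…, 0.74, 0.46, 0.04
lx·mx for x ≥ 2: 0.893333…, 0.74, 0.92, 0.044 → sum = 2.597333…
V_2 = 2.597333… / l_2 = 2.597333… / 0.893333… = 2.907463… → 2.907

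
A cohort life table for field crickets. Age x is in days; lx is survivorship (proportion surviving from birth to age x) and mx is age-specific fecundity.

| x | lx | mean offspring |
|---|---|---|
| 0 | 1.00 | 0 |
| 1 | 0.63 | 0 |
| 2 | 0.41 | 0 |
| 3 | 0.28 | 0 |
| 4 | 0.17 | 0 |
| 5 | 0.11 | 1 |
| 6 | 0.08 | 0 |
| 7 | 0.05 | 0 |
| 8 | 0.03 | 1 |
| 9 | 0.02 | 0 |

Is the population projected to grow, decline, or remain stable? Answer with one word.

declining

R0 = Σ lx·mx = 0 + 0 + 0 + 0 + 0 + 0.11 + 0 + 0 + 0.03 + 0 = 0.14
R0 < 1, so the population is declining.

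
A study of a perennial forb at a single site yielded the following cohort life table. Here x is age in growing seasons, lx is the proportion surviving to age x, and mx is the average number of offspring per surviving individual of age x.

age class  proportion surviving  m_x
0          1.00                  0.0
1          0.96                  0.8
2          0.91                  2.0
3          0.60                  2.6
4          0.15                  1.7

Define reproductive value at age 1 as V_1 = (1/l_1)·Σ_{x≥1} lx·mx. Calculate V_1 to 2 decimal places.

4.59

lx·mx for x ≥ 1: 0.768, 1.82, 1.56, 0.255 → sum = 4.403
V_1 = 4.403 / l_1 = 4.403 / 0.96 = 4.586458… → 4.59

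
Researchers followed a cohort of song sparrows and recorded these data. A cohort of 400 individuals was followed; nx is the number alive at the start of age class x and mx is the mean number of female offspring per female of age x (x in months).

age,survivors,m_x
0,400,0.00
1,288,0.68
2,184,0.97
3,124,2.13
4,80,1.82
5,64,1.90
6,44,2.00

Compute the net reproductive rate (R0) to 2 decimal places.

2.48

lx = nx/n0 = nx/400: 1, 0.72, 0.46, 0.31, 0.2, 0.16, 0.11
lx·mx by age: 0, 0.4896, 0.4462, 0.6603, 0.364, 0.304, 0.22
R0 = Σ lx·mx = 2.4841 → 2.48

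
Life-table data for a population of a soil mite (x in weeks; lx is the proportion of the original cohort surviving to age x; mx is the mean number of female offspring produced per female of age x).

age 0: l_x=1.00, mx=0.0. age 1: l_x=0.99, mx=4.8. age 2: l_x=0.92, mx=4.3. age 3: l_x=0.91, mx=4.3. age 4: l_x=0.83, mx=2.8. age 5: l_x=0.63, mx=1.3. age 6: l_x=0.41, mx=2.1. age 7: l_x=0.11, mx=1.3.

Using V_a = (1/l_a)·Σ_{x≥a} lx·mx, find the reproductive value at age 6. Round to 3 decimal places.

lx·mx for x ≥ 6: 0.861, 0.143 → sum = 1.004
V_6 = 1.004 / l_6 = 1.004 / 0.41 = 2.44878… → 2.449

2.449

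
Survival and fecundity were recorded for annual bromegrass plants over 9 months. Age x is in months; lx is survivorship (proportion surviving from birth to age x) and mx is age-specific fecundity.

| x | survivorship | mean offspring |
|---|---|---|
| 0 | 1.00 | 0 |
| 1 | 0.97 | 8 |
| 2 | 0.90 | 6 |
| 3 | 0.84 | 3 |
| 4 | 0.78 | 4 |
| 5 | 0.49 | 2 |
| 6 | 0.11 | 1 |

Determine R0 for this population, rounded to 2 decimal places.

lx·mx by age: 0, 7.76, 5.4, 2.52, 3.12, 0.98, 0.11
R0 = Σ lx·mx = 19.89 → 19.89

19.89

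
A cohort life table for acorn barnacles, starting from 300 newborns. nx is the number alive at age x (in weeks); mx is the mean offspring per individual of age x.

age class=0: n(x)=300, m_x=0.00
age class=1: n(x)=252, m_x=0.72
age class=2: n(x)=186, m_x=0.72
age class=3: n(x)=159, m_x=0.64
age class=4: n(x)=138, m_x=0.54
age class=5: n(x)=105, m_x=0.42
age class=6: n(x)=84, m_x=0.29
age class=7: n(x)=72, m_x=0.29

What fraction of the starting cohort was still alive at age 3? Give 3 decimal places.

0.530

l_3 = n_3/n_0 = 159/300 = 0.53 → 0.530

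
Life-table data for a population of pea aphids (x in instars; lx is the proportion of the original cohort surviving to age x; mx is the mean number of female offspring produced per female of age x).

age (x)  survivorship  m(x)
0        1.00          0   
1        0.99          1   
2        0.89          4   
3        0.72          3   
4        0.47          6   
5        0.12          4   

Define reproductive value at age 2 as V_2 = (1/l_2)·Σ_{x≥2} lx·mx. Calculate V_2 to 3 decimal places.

lx·mx for x ≥ 2: 3.56, 2.16, 2.82, 0.48 → sum = 9.02
V_2 = 9.02 / l_2 = 9.02 / 0.89 = 10.134831… → 10.135

10.135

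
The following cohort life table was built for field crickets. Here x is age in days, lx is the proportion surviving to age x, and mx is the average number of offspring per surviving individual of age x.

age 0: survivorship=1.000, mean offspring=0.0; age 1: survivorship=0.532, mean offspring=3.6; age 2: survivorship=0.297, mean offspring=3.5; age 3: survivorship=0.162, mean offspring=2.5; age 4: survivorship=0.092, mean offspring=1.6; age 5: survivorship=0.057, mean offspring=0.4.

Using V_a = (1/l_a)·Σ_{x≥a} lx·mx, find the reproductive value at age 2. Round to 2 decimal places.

5.44

lx·mx for x ≥ 2: 1.0395, 0.405, 0.1472, 0.0228 → sum = 1.6145
V_2 = 1.6145 / l_2 = 1.6145 / 0.297 = 5.436027… → 5.44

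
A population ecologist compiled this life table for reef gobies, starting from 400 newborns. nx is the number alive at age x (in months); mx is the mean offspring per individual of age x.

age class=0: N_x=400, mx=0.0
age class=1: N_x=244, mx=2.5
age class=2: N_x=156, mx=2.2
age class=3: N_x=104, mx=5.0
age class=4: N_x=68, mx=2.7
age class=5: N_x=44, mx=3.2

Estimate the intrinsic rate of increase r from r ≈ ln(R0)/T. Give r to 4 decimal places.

lx = nx/n0 = nx/400: 1, 0.61, 0.39, 0.26, 0.17, 0.11
R0 = Σ lx·mx = 0 + 1.525 + 0.858 + 1.3 + 0.459 + 0.352 = 4.494
Σ x·lx·mx = 10.737; T = 10.737/4.494 = 2.38919…
r ≈ ln(R0)/T = ln(4.494)/2.38919… = 0.628977… → 0.6290

0.6290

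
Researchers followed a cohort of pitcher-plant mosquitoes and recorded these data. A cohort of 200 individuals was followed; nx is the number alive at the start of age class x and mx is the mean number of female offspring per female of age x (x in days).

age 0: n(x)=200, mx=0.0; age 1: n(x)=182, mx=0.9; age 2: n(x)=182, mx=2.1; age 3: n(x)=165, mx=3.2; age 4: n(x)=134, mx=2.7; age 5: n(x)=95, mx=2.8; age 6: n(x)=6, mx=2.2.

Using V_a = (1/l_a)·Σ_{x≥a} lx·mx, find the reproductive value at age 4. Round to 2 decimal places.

4.78

lx = nx/n0 = nx/200: 1, 0.91, 0.91, 0.825, 0.67, 0.475, 0.03
lx·mx for x ≥ 4: 1.809, 1.33, 0.066 → sum = 3.205
V_4 = 3.205 / l_4 = 3.205 / 0.67 = 4.783582… → 4.78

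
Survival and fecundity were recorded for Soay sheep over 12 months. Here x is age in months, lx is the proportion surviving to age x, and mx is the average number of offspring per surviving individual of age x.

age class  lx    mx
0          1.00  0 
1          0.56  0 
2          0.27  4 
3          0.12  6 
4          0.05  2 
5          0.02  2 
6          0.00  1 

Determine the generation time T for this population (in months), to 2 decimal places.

2.54

lx·mx: 0, 0, 1.08, 0.72, 0.1, 0.04, 0 → R0 = 1.94
x·lx·mx: 0, 0, 2.16, 2.16, 0.4, 0.2, 0 → Σ = 4.92
T = 4.92 / 1.94 = 2.536082… → 2.54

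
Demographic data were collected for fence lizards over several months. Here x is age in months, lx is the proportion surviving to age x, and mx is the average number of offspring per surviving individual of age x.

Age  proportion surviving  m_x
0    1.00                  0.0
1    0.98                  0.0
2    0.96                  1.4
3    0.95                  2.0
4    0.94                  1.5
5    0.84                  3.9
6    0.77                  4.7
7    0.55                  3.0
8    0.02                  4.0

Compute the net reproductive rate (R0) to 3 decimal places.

lx·mx by age: 0, 0, 1.344, 1.9, 1.41, 3.276, 3.619, 1.65, 0.08
R0 = Σ lx·mx = 13.279 → 13.279

13.279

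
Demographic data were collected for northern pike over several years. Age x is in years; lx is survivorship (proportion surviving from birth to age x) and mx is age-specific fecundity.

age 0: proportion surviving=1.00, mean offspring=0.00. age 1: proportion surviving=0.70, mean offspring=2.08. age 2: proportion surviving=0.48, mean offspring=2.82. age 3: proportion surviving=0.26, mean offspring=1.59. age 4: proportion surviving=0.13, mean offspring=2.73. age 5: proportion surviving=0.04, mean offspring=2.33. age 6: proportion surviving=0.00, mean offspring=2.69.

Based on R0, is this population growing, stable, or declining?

growing

R0 = Σ lx·mx = 0 + 1.456 + 1.3536 + 0.4134 + 0.3549 + 0.0932 + 0 = 3.6711
R0 > 1, so the population is growing.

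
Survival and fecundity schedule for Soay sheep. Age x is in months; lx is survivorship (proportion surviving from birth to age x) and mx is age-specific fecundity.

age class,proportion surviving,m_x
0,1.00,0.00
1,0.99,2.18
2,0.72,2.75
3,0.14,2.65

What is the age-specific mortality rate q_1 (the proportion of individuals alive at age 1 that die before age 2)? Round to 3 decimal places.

0.273

q_1 = (l_1 − l_2) / l_1 = (0.99 − 0.72) / 0.99
     = 0.27 / 0.99 = 0.272727… → 0.273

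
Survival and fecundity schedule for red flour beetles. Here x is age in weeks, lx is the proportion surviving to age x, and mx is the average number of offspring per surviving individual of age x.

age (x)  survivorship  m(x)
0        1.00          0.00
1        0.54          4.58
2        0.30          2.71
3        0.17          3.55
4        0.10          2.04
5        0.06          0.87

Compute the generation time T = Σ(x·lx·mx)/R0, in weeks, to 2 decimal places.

1.69

lx·mx: 0, 2.4732, 0.813, 0.6035, 0.204, 0.0522 → R0 = 4.1459
x·lx·mx: 0, 2.4732, 1.626, 1.8105, 0.816, 0.261 → Σ = 6.9867
T = 6.9867 / 4.1459 = 1.685207… → 1.69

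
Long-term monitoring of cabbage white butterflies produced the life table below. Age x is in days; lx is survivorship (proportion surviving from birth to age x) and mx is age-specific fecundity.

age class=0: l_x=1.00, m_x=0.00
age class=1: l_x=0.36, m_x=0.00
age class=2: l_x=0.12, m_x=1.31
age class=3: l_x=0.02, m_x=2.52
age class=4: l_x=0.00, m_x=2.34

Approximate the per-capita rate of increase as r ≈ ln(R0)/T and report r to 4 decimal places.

-0.7010

R0 = Σ lx·mx = 0 + 0 + 0.1572 + 0.0504 + 0 = 0.2076
Σ x·lx·mx = 0.4656; T = 0.4656/0.2076 = 2.24277…
r ≈ ln(R0)/T = ln(0.2076)/2.24277… = -0.700981… → -0.7010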